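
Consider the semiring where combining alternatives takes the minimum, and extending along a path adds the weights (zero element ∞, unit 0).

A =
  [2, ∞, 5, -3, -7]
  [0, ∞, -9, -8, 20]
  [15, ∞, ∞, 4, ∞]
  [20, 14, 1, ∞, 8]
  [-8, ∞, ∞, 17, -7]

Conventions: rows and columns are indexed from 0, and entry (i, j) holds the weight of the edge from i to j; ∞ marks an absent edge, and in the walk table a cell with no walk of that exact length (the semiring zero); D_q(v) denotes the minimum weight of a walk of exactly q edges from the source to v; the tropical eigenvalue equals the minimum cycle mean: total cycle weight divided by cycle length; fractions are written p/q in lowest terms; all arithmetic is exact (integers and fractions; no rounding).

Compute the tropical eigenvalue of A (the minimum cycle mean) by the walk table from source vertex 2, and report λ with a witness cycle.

q=0: [∞, ∞, 0, ∞, ∞]
q=1: [15, ∞, ∞, 4, ∞]
q=2: [17, 18, 5, 12, 8]
q=3: [0, 26, 9, 9, 1]
q=4: [-7, 23, 5, -3, -7]
q=5: [-15, 11, -2, -10, -14]
Optimal cycle mean attained by: cycle 0->4->0, total (-7) + (-8), length 2.
Answer: λ = -15/2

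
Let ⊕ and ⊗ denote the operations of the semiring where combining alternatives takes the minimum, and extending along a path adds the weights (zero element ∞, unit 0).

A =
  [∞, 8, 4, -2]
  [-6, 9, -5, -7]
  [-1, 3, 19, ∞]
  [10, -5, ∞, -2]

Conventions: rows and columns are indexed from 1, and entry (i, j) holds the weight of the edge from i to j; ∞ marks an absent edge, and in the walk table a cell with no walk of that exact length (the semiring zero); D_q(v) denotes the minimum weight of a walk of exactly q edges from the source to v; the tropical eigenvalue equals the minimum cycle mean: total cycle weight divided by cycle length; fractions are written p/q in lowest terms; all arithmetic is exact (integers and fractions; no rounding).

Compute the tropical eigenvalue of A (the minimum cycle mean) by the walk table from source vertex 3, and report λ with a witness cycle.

q=0: [∞, ∞, 0, ∞]
q=1: [-1, 3, 19, ∞]
q=2: [-3, 7, -2, -4]
q=3: [-3, -9, 1, -6]
q=4: [-15, -11, -14, -16]
Optimal cycle mean attained by: cycle 2->4->2, total (-7) + (-5), length 2.
Answer: λ = -6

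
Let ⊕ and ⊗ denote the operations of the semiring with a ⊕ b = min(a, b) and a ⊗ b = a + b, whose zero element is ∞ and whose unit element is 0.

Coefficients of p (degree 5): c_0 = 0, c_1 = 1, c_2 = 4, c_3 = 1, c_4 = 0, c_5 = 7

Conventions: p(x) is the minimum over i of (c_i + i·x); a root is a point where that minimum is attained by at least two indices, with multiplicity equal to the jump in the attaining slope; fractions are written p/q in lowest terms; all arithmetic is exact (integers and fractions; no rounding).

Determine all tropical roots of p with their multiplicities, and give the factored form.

hull edge (i=0, c=0) to (i=4, c=0): slope 0, span 4
hull edge (i=4, c=0) to (i=5, c=7): slope 7, span 1
Factored form: p(x) = 7 ⊗ (x ⊕ (-7)) ⊗ (x ⊕ 0) ⊗ (x ⊕ 0) ⊗ (x ⊕ 0) ⊗ (x ⊕ 0)
Answer: roots = -7 (mult 1), 0 (mult 4)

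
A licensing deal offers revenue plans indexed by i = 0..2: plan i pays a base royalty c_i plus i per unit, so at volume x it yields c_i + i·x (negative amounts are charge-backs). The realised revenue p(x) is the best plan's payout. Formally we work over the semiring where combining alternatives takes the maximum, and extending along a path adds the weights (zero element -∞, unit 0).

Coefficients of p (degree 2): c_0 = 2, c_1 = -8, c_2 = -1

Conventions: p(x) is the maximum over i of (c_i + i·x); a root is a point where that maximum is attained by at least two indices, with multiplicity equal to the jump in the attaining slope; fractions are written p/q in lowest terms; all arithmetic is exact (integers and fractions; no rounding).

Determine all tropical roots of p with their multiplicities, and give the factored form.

hull edge (i=0, c=2) to (i=2, c=-1): slope -3/2, span 2
Factored form: p(x) = -1 ⊗ (x ⊕ 3/2) ⊗ (x ⊕ 3/2)
Answer: roots = 3/2 (mult 2)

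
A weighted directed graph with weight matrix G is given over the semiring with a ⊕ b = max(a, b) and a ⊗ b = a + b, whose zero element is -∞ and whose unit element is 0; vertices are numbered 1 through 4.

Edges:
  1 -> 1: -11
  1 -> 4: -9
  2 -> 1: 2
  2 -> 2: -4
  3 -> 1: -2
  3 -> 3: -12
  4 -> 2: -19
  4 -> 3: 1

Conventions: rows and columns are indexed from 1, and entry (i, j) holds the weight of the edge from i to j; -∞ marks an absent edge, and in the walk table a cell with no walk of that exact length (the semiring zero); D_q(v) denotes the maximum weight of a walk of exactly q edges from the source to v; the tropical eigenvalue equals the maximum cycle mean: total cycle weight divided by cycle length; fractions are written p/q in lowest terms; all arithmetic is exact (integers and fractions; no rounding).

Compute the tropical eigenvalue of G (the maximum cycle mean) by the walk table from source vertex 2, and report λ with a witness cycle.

q=0: [-∞, 0, -∞, -∞]
q=1: [2, -4, -∞, -∞]
q=2: [-2, -8, -∞, -7]
q=3: [-6, -12, -6, -11]
q=4: [-8, -16, -10, -15]
Optimal cycle mean attained by: cycle 1->4->3->1, total (-9) + 1 + (-2), length 3.
Answer: λ = -10/3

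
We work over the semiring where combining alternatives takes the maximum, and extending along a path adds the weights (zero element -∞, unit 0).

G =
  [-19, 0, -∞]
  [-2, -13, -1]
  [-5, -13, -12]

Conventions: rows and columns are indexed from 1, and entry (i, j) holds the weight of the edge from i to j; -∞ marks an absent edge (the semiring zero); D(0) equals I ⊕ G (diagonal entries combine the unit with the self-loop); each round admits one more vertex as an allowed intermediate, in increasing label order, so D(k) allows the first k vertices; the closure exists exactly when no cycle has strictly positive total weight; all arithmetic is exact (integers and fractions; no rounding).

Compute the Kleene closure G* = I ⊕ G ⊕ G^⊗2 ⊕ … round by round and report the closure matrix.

D(0):
  [0, 0, -∞]
  [-2, 0, -1]
  [-5, -13, 0]
D(1):
  [0, 0, -∞]
  [-2, 0, -1]
  [-5, -5, 0]
D(2):
  [0, 0, -1]
  [-2, 0, -1]
  [-5, -5, 0]
D(3):
  [0, 0, -1]
  [-2, 0, -1]
  [-5, -5, 0]
Answer: G* = [[0, 0, -1], [-2, 0, -1], [-5, -5, 0]]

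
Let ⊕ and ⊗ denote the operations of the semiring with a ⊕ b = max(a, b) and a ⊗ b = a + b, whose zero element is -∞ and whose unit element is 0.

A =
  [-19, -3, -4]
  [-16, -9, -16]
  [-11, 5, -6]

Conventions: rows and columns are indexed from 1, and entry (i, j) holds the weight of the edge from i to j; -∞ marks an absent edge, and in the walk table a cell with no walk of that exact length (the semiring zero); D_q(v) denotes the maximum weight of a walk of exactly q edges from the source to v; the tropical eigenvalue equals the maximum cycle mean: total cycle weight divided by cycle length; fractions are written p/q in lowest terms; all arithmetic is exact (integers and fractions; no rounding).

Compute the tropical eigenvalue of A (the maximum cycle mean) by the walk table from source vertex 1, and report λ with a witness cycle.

q=0: [0, -∞, -∞]
q=1: [-19, -3, -4]
q=2: [-15, 1, -10]
q=3: [-15, -5, -15]
Optimal cycle mean attained by: cycle 1->3->2->1, total (-4) + 5 + (-16), length 3.
Answer: λ = -5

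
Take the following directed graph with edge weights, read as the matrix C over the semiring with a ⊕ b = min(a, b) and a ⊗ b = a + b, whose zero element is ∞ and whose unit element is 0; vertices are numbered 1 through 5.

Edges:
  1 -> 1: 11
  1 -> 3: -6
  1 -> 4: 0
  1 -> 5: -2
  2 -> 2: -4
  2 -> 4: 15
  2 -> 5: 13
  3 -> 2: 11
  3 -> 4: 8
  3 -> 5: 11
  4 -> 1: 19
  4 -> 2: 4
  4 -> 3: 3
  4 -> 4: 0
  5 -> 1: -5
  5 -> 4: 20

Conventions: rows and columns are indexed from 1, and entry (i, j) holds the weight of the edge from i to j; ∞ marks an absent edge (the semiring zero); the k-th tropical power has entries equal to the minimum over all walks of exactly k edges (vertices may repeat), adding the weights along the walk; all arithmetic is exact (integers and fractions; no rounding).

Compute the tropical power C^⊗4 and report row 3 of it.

C^⊗2:
  [-7, 4, 3, 0, 5]
  [8, -8, 18, 11, 9]
  [6, 7, 11, 8, 24]
  [19, 0, 3, 0, 14]
  [6, 24, -11, -5, -7]
C^⊗3:
  [0, 0, -13, -7, -9]
  [4, -12, 2, 7, 5]
  [17, 3, 0, 6, 4]
  [9, -4, 3, 0, 13]
  [-12, -1, -2, -5, 0]
C^⊗4:
  [-14, -4, -6, -7, -2]
  [0, -16, -2, 3, 1]
  [-1, -1, 9, 6, 11]
  [8, -8, 3, 0, 7]
  [-5, -5, -18, -12, -14]
Answer: row 3 of C^⊗4 = [-1, -1, 9, 6, 11]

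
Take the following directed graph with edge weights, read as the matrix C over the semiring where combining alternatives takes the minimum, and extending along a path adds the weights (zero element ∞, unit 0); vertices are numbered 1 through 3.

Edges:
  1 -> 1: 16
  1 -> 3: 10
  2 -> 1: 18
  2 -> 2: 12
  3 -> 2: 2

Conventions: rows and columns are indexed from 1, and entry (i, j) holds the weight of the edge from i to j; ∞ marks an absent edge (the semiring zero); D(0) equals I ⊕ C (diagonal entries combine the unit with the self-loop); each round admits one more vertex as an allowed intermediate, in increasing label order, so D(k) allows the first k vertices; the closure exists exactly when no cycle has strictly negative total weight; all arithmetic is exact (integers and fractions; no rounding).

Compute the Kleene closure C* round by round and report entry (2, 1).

D(0):
  [0, ∞, 10]
  [18, 0, ∞]
  [∞, 2, 0]
D(1):
  [0, ∞, 10]
  [18, 0, 28]
  [∞, 2, 0]
D(2):
  [0, ∞, 10]
  [18, 0, 28]
  [20, 2, 0]
D(3):
  [0, 12, 10]
  [18, 0, 28]
  [20, 2, 0]
Answer: C*[2][1] = 18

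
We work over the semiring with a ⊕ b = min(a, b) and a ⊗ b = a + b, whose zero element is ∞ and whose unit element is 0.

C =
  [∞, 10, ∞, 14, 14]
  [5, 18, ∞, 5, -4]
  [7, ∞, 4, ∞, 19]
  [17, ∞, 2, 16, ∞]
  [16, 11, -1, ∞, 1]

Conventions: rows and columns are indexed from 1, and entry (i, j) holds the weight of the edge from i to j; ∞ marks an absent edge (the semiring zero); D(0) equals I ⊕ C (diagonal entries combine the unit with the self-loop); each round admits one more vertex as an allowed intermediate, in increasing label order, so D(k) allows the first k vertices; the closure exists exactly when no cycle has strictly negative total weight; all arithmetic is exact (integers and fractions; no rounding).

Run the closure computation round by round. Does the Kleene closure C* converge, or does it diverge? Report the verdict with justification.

D(0):
  [0, 10, ∞, 14, 14]
  [5, 0, ∞, 5, -4]
  [7, ∞, 0, ∞, 19]
  [17, ∞, 2, 0, ∞]
  [16, 11, -1, ∞, 0]
D(1):
  [0, 10, ∞, 14, 14]
  [5, 0, ∞, 5, -4]
  [7, 17, 0, 21, 19]
  [17, 27, 2, 0, 31]
  [16, 11, -1, 30, 0]
D(2):
  [0, 10, ∞, 14, 6]
  [5, 0, ∞, 5, -4]
  [7, 17, 0, 21, 13]
  [17, 27, 2, 0, 23]
  [16, 11, -1, 16, 0]
D(3):
  [0, 10, ∞, 14, 6]
  [5, 0, ∞, 5, -4]
  [7, 17, 0, 21, 13]
  [9, 19, 2, 0, 15]
  [6, 11, -1, 16, 0]
D(4):
  [0, 10, 16, 14, 6]
  [5, 0, 7, 5, -4]
  [7, 17, 0, 21, 13]
  [9, 19, 2, 0, 15]
  [6, 11, -1, 16, 0]
D(5):
  [0, 10, 5, 14, 6]
  [2, 0, -5, 5, -4]
  [7, 17, 0, 21, 13]
  [9, 19, 2, 0, 15]
  [6, 11, -1, 16, 0]
Key observation: every diagonal entry stays at the unit through all rounds, so no improving cycle exists.
Answer: CONVERGES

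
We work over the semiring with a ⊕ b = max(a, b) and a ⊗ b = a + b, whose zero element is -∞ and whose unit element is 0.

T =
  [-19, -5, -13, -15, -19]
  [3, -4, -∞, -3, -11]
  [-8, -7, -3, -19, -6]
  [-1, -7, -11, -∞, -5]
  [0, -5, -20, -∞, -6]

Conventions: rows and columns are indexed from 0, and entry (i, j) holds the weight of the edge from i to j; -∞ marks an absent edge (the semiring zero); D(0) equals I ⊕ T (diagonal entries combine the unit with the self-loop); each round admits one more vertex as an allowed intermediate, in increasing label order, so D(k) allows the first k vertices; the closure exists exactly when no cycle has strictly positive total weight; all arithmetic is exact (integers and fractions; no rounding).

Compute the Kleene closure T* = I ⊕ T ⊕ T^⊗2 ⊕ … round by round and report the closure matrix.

D(0):
  [0, -5, -13, -15, -19]
  [3, 0, -∞, -3, -11]
  [-8, -7, 0, -19, -6]
  [-1, -7, -11, 0, -5]
  [0, -5, -20, -∞, 0]
D(1):
  [0, -5, -13, -15, -19]
  [3, 0, -10, -3, -11]
  [-8, -7, 0, -19, -6]
  [-1, -6, -11, 0, -5]
  [0, -5, -13, -15, 0]
D(2):
  [0, -5, -13, -8, -16]
  [3, 0, -10, -3, -11]
  [-4, -7, 0, -10, -6]
  [-1, -6, -11, 0, -5]
  [0, -5, -13, -8, 0]
D(3):
  [0, -5, -13, -8, -16]
  [3, 0, -10, -3, -11]
  [-4, -7, 0, -10, -6]
  [-1, -6, -11, 0, -5]
  [0, -5, -13, -8, 0]
D(4):
  [0, -5, -13, -8, -13]
  [3, 0, -10, -3, -8]
  [-4, -7, 0, -10, -6]
  [-1, -6, -11, 0, -5]
  [0, -5, -13, -8, 0]
D(5):
  [0, -5, -13, -8, -13]
  [3, 0, -10, -3, -8]
  [-4, -7, 0, -10, -6]
  [-1, -6, -11, 0, -5]
  [0, -5, -13, -8, 0]
Answer: T* = [[0, -5, -13, -8, -13], [3, 0, -10, -3, -8], [-4, -7, 0, -10, -6], [-1, -6, -11, 0, -5], [0, -5, -13, -8, 0]]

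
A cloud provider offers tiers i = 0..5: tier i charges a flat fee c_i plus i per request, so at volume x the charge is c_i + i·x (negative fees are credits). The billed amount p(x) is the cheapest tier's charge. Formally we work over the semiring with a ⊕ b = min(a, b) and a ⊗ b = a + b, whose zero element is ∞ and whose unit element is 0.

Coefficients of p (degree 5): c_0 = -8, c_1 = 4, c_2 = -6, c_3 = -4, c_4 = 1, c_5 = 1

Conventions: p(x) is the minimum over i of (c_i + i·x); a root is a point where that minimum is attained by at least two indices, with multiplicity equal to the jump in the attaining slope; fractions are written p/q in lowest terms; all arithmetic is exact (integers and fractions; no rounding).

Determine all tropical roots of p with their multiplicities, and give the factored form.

hull edge (i=0, c=-8) to (i=2, c=-6): slope 1, span 2
hull edge (i=2, c=-6) to (i=3, c=-4): slope 2, span 1
hull edge (i=3, c=-4) to (i=5, c=1): slope 5/2, span 2
Factored form: p(x) = 1 ⊗ (x ⊕ (-5/2)) ⊗ (x ⊕ (-5/2)) ⊗ (x ⊕ (-2)) ⊗ (x ⊕ (-1)) ⊗ (x ⊕ (-1))
Answer: roots = -5/2 (mult 2), -2 (mult 1), -1 (mult 2)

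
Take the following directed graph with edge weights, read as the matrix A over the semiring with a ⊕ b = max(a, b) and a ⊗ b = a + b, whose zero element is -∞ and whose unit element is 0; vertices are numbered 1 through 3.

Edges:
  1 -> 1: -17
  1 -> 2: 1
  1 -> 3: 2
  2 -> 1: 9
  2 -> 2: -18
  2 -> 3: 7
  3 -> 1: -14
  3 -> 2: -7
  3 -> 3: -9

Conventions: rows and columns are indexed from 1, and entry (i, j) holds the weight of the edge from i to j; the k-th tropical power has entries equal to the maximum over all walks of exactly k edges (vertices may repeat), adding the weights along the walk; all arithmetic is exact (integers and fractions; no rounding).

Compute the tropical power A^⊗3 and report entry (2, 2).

A^⊗2:
  [10, -5, 8]
  [-7, 10, 11]
  [2, -13, 0]
A^⊗3:
  [4, 11, 12]
  [19, 4, 17]
  [-4, 3, 4]
Key observation: the optimum is the walk 2->1->3->2, with weight 9 + 2 + (-7) = 4.
Optimal value attained by: walk 2->1->3->2.
Answer: (A^⊗3)[2][2] = 4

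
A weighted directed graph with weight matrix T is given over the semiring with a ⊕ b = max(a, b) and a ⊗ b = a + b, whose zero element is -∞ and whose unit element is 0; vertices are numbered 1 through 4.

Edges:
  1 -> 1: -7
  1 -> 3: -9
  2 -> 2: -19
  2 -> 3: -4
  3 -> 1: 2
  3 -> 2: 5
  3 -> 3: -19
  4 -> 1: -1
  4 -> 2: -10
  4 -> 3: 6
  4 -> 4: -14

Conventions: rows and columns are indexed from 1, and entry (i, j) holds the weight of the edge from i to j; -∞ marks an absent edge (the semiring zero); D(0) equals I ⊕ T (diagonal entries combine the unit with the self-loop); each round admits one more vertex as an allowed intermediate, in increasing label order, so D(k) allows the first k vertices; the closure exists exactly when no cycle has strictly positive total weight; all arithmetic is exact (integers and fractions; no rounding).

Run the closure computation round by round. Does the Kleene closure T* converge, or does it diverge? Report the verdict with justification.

D(0):
  [0, -∞, -9, -∞]
  [-∞, 0, -4, -∞]
  [2, 5, 0, -∞]
  [-1, -10, 6, 0]
D(1):
  [0, -∞, -9, -∞]
  [-∞, 0, -4, -∞]
  [2, 5, 0, -∞]
  [-1, -10, 6, 0]
Detection: at round 2, diagonal entry (3, 3) turns strictly positive.
Key observation: the cycle 3->2->3 has total weight 5 + (-4), which is strictly positive.
Answer: DIVERGES — positive cycle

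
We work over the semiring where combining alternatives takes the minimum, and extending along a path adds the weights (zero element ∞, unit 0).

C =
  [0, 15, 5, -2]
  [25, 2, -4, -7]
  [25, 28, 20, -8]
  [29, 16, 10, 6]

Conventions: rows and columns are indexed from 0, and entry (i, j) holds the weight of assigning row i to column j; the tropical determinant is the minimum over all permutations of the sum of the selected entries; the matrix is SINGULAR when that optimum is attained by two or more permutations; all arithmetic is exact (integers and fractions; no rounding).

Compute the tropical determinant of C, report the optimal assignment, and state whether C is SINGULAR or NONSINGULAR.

σ = (0, 1, 2, 3): 0 + 2 + 20 + 6 = 28
σ = (0, 1, 3, 2): 0 + 2 + (-8) + 10 = 4
σ = (0, 2, 1, 3): 0 + (-4) + 28 + 6 = 30
σ = (0, 2, 3, 1): 0 + (-4) + (-8) + 16 = 4
σ = (0, 3, 1, 2): 0 + (-7) + 28 + 10 = 31
σ = (0, 3, 2, 1): 0 + (-7) + 20 + 16 = 29
σ = (1, 0, 2, 3): 15 + 25 + 20 + 6 = 66
σ = (1, 0, 3, 2): 15 + 25 + (-8) + 10 = 42
σ = (1, 2, 0, 3): 15 + (-4) + 25 + 6 = 42
σ = (1, 2, 3, 0): 15 + (-4) + (-8) + 29 = 32
σ = (1, 3, 0, 2): 15 + (-7) + 25 + 10 = 43
σ = (1, 3, 2, 0): 15 + (-7) + 20 + 29 = 57
σ = (2, 0, 1, 3): 5 + 25 + 28 + 6 = 64
σ = (2, 0, 3, 1): 5 + 25 + (-8) + 16 = 38
σ = (2, 1, 0, 3): 5 + 2 + 25 + 6 = 38
σ = (2, 1, 3, 0): 5 + 2 + (-8) + 29 = 28
σ = (2, 3, 0, 1): 5 + (-7) + 25 + 16 = 39
σ = (2, 3, 1, 0): 5 + (-7) + 28 + 29 = 55
σ = (3, 0, 1, 2): (-2) + 25 + 28 + 10 = 61
σ = (3, 0, 2, 1): (-2) + 25 + 20 + 16 = 59
σ = (3, 1, 0, 2): (-2) + 2 + 25 + 10 = 35
σ = (3, 1, 2, 0): (-2) + 2 + 20 + 29 = 49
σ = (3, 2, 0, 1): (-2) + (-4) + 25 + 16 = 35
σ = (3, 2, 1, 0): (-2) + (-4) + 28 + 29 = 51
Optimal value attained by: σ = (0, 1, 3, 2).
Answer: det⊕(C) = 4; verdict: SINGULAR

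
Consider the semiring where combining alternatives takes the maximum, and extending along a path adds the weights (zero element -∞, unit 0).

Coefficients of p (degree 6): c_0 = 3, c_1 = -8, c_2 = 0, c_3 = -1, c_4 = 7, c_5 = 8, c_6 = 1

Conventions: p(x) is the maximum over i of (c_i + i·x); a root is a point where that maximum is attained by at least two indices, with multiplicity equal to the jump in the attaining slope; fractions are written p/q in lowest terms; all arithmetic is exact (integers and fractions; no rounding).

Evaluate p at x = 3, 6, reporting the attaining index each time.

p(3) = max(3+0·3=3, -8+1·3=-5, 0+2·3=6, -1+3·3=8, 7+4·3=19, 8+5·3=23, 1+6·3=19) = 23 (attained by i=5)
p(6) = max(3+0·6=3, -8+1·6=-2, 0+2·6=12, -1+3·6=17, 7+4·6=31, 8+5·6=38, 1+6·6=37) = 38 (attained by i=5)
Answer: p(3) = 23; p(6) = 38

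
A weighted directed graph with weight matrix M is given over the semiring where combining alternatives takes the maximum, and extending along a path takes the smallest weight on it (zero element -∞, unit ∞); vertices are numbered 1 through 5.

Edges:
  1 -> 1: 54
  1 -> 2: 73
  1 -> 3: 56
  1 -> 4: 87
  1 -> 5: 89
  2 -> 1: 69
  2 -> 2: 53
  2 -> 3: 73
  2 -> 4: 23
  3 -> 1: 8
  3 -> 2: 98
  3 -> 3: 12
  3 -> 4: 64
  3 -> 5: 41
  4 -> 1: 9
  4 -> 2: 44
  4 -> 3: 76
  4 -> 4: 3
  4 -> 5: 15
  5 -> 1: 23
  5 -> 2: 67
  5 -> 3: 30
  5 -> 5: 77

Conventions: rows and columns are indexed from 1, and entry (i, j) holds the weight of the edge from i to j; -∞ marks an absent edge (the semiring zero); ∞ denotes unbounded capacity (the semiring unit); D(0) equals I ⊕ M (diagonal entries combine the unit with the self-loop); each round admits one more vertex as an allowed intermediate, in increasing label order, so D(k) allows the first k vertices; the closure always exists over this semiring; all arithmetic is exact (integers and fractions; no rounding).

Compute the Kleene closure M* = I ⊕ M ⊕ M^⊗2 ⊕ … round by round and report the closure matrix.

D(0):
  [∞, 73, 56, 87, 89]
  [69, ∞, 73, 23, -∞]
  [8, 98, ∞, 64, 41]
  [9, 44, 76, ∞, 15]
  [23, 67, 30, -∞, ∞]
D(1):
  [∞, 73, 56, 87, 89]
  [69, ∞, 73, 69, 69]
  [8, 98, ∞, 64, 41]
  [9, 44, 76, ∞, 15]
  [23, 67, 30, 23, ∞]
D(2):
  [∞, 73, 73, 87, 89]
  [69, ∞, 73, 69, 69]
  [69, 98, ∞, 69, 69]
  [44, 44, 76, ∞, 44]
  [67, 67, 67, 67, ∞]
D(3):
  [∞, 73, 73, 87, 89]
  [69, ∞, 73, 69, 69]
  [69, 98, ∞, 69, 69]
  [69, 76, 76, ∞, 69]
  [67, 67, 67, 67, ∞]
D(4):
  [∞, 76, 76, 87, 89]
  [69, ∞, 73, 69, 69]
  [69, 98, ∞, 69, 69]
  [69, 76, 76, ∞, 69]
  [67, 67, 67, 67, ∞]
D(5):
  [∞, 76, 76, 87, 89]
  [69, ∞, 73, 69, 69]
  [69, 98, ∞, 69, 69]
  [69, 76, 76, ∞, 69]
  [67, 67, 67, 67, ∞]
Answer: M* = [[∞, 76, 76, 87, 89], [69, ∞, 73, 69, 69], [69, 98, ∞, 69, 69], [69, 76, 76, ∞, 69], [67, 67, 67, 67, ∞]]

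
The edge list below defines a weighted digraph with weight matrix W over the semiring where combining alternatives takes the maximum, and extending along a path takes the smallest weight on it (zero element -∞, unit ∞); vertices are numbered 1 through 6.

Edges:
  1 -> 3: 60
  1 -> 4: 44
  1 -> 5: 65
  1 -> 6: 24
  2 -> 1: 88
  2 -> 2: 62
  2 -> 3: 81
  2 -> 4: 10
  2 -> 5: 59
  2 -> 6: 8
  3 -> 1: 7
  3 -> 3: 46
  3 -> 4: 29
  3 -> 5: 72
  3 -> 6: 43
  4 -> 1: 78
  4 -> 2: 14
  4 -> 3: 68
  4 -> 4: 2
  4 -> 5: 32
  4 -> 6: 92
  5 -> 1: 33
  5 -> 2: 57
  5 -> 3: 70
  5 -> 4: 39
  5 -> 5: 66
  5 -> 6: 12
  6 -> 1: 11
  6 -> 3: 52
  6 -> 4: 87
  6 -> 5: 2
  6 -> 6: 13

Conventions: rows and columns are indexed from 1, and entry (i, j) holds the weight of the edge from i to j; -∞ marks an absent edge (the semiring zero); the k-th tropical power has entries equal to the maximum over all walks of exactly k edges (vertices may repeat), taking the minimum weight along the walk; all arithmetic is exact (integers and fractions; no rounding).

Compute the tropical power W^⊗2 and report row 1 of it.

W^⊗2:
  [44, 57, 65, 39, 65, 44]
  [62, 62, 62, 44, 72, 43]
  [33, 57, 70, 43, 66, 43]
  [32, 32, 60, 87, 68, 43]
  [57, 57, 66, 39, 70, 43]
  [78, 14, 68, 29, 52, 87]
Answer: row 1 of W^⊗2 = [44, 57, 65, 39, 65, 44]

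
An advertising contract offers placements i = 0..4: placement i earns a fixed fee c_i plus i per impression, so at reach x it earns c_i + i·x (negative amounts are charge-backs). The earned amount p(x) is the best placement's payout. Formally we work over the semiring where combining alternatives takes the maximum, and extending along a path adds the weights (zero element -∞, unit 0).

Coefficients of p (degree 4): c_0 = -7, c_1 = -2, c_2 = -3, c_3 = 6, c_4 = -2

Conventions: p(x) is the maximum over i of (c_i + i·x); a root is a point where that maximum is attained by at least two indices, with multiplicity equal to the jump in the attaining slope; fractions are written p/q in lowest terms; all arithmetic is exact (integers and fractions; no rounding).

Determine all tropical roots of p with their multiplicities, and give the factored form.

hull edge (i=0, c=-7) to (i=1, c=-2): slope 5, span 1
hull edge (i=1, c=-2) to (i=3, c=6): slope 4, span 2
hull edge (i=3, c=6) to (i=4, c=-2): slope -8, span 1
Factored form: p(x) = -2 ⊗ (x ⊕ (-5)) ⊗ (x ⊕ (-4)) ⊗ (x ⊕ (-4)) ⊗ (x ⊕ 8)
Answer: roots = -5 (mult 1), -4 (mult 2), 8 (mult 1)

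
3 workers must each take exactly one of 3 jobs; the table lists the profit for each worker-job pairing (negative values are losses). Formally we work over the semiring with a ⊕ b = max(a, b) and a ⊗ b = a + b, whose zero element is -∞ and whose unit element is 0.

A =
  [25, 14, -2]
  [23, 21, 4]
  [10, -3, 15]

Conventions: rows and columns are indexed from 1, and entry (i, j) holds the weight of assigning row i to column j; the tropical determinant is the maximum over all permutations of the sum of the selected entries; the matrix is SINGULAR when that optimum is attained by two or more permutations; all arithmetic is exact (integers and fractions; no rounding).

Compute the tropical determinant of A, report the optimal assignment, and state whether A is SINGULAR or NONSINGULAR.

σ = (1, 2, 3): 25 + 21 + 15 = 61
σ = (1, 3, 2): 25 + 4 + (-3) = 26
σ = (2, 1, 3): 14 + 23 + 15 = 52
σ = (2, 3, 1): 14 + 4 + 10 = 28
σ = (3, 1, 2): (-2) + 23 + (-3) = 18
σ = (3, 2, 1): (-2) + 21 + 10 = 29
Optimal value attained by: σ = (1, 2, 3).
Answer: det⊕(A) = 61; verdict: NONSINGULAR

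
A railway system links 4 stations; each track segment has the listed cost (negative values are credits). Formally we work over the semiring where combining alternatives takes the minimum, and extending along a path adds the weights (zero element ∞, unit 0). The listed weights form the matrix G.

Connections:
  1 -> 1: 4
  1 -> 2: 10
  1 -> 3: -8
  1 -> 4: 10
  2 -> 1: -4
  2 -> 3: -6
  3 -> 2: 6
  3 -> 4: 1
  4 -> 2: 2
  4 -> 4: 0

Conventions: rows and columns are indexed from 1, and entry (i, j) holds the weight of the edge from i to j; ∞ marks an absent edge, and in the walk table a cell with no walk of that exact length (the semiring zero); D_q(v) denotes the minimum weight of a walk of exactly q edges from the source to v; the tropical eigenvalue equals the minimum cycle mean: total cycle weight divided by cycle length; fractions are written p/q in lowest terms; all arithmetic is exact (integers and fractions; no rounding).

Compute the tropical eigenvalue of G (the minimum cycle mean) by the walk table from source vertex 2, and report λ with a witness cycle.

q=0: [∞, 0, ∞, ∞]
q=1: [-4, ∞, -6, ∞]
q=2: [0, 0, -12, -5]
q=3: [-4, -6, -8, -11]
q=4: [-10, -9, -12, -11]
Optimal cycle mean attained by: cycle 1->3->4->2->1, total (-8) + 1 + 2 + (-4), length 4.
Answer: λ = -9/4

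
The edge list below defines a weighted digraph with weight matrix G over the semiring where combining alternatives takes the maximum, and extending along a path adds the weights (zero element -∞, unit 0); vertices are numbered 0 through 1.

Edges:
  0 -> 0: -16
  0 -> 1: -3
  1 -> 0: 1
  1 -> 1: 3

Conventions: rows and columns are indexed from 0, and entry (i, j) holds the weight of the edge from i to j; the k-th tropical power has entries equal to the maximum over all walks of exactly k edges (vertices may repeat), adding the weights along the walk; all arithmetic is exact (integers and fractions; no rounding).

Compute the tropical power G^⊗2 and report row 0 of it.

G^⊗2:
  [-2, 0]
  [4, 6]
Answer: row 0 of G^⊗2 = [-2, 0]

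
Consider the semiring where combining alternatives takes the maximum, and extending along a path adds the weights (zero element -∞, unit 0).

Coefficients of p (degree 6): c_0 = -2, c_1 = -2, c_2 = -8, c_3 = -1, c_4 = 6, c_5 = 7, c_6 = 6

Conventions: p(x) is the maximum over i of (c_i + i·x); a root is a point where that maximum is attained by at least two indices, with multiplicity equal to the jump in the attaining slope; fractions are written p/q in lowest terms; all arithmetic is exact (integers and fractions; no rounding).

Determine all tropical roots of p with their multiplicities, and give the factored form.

hull edge (i=0, c=-2) to (i=4, c=6): slope 2, span 4
hull edge (i=4, c=6) to (i=5, c=7): slope 1, span 1
hull edge (i=5, c=7) to (i=6, c=6): slope -1, span 1
Factored form: p(x) = 6 ⊗ (x ⊕ (-2)) ⊗ (x ⊕ (-2)) ⊗ (x ⊕ (-2)) ⊗ (x ⊕ (-2)) ⊗ (x ⊕ (-1)) ⊗ (x ⊕ 1)
Answer: roots = -2 (mult 4), -1 (mult 1), 1 (mult 1)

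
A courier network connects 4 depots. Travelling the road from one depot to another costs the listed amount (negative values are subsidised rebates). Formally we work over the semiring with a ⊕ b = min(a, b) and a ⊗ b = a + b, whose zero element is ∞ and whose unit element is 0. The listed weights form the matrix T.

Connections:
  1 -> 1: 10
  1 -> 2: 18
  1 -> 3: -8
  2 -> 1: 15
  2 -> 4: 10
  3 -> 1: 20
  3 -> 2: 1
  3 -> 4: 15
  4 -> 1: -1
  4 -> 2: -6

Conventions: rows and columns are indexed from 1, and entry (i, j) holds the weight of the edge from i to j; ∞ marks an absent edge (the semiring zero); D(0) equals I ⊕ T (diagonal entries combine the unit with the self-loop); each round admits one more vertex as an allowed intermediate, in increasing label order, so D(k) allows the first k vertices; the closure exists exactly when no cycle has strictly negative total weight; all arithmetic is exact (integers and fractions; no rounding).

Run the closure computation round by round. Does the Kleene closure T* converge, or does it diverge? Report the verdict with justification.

D(0):
  [0, 18, -8, ∞]
  [15, 0, ∞, 10]
  [20, 1, 0, 15]
  [-1, -6, ∞, 0]
D(1):
  [0, 18, -8, ∞]
  [15, 0, 7, 10]
  [20, 1, 0, 15]
  [-1, -6, -9, 0]
D(2):
  [0, 18, -8, 28]
  [15, 0, 7, 10]
  [16, 1, 0, 11]
  [-1, -6, -9, 0]
D(3):
  [0, -7, -8, 3]
  [15, 0, 7, 10]
  [16, 1, 0, 11]
  [-1, -8, -9, 0]
D(4):
  [0, -7, -8, 3]
  [9, 0, 1, 10]
  [10, 1, 0, 11]
  [-1, -8, -9, 0]
Key observation: every diagonal entry stays at the unit through all rounds, so no improving cycle exists.
Answer: CONVERGES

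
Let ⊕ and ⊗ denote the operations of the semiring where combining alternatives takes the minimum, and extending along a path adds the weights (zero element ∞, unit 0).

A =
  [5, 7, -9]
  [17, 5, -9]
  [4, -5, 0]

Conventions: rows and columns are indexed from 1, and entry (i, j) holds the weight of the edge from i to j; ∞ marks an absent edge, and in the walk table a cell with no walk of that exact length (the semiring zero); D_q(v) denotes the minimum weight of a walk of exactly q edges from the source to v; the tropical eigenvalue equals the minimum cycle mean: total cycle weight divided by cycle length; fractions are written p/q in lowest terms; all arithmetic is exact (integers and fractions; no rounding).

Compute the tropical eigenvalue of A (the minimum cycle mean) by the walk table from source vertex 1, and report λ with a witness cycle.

q=0: [0, ∞, ∞]
q=1: [5, 7, -9]
q=2: [-5, -14, -9]
q=3: [-5, -14, -23]
Optimal cycle mean attained by: cycle 2->3->2, total (-9) + (-5), length 2.
Answer: λ = -7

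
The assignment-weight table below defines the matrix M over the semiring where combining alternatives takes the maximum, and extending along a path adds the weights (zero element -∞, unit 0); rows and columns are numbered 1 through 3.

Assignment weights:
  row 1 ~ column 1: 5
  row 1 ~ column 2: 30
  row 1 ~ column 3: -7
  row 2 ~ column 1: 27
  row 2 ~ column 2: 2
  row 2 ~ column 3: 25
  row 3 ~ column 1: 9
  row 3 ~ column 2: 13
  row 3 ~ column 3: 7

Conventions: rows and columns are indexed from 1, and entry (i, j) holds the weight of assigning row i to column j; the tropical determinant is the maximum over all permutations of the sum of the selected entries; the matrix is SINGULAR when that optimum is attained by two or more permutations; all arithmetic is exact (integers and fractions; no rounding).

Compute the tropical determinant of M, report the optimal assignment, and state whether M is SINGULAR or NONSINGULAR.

σ = (1, 2, 3): 5 + 2 + 7 = 14
σ = (1, 3, 2): 5 + 25 + 13 = 43
σ = (2, 1, 3): 30 + 27 + 7 = 64
σ = (2, 3, 1): 30 + 25 + 9 = 64
σ = (3, 1, 2): (-7) + 27 + 13 = 33
σ = (3, 2, 1): (-7) + 2 + 9 = 4
Optimal value attained by: σ = (2, 1, 3).
Answer: det⊕(M) = 64; verdict: SINGULAR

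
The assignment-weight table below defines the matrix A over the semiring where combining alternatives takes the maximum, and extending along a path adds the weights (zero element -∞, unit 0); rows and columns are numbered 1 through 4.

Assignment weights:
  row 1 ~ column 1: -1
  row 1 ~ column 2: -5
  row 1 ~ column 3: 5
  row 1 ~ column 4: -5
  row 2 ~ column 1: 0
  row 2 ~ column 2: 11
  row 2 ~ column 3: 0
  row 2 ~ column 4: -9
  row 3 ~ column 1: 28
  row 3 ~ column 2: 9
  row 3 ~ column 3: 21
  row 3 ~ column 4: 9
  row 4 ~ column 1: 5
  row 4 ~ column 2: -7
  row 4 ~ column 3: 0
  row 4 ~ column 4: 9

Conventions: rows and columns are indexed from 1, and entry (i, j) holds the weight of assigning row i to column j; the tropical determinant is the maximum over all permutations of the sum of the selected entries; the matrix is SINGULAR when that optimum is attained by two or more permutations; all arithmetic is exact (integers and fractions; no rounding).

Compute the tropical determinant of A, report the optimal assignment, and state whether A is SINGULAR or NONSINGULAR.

σ = (1, 2, 3, 4): (-1) + 11 + 21 + 9 = 40
σ = (1, 2, 4, 3): (-1) + 11 + 9 + 0 = 19
σ = (1, 3, 2, 4): (-1) + 0 + 9 + 9 = 17
σ = (1, 3, 4, 2): (-1) + 0 + 9 + (-7) = 1
σ = (1, 4, 2, 3): (-1) + (-9) + 9 + 0 = -1
σ = (1, 4, 3, 2): (-1) + (-9) + 21 + (-7) = 4
σ = (2, 1, 3, 4): (-5) + 0 + 21 + 9 = 25
σ = (2, 1, 4, 3): (-5) + 0 + 9 + 0 = 4
σ = (2, 3, 1, 4): (-5) + 0 + 28 + 9 = 32
σ = (2, 3, 4, 1): (-5) + 0 + 9 + 5 = 9
σ = (2, 4, 1, 3): (-5) + (-9) + 28 + 0 = 14
σ = (2, 4, 3, 1): (-5) + (-9) + 21 + 5 = 12
σ = (3, 1, 2, 4): 5 + 0 + 9 + 9 = 23
σ = (3, 1, 4, 2): 5 + 0 + 9 + (-7) = 7
σ = (3, 2, 1, 4): 5 + 11 + 28 + 9 = 53
σ = (3, 2, 4, 1): 5 + 11 + 9 + 5 = 30
σ = (3, 4, 1, 2): 5 + (-9) + 28 + (-7) = 17
σ = (3, 4, 2, 1): 5 + (-9) + 9 + 5 = 10
σ = (4, 1, 2, 3): (-5) + 0 + 9 + 0 = 4
σ = (4, 1, 3, 2): (-5) + 0 + 21 + (-7) = 9
σ = (4, 2, 1, 3): (-5) + 11 + 28 + 0 = 34
σ = (4, 2, 3, 1): (-5) + 11 + 21 + 5 = 32
σ = (4, 3, 1, 2): (-5) + 0 + 28 + (-7) = 16
σ = (4, 3, 2, 1): (-5) + 0 + 9 + 5 = 9
Optimal value attained by: σ = (3, 2, 1, 4).
Answer: det⊕(A) = 53; verdict: NONSINGULAR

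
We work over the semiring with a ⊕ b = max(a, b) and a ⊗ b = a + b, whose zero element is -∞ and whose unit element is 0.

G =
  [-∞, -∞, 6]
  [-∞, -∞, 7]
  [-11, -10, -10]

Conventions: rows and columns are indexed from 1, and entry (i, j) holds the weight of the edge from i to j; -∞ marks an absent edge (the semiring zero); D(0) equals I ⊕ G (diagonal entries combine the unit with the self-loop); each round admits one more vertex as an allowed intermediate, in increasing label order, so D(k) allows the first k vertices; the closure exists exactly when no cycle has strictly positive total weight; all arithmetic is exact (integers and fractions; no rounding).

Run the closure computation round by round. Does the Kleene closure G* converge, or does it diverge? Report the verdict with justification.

D(0):
  [0, -∞, 6]
  [-∞, 0, 7]
  [-11, -10, 0]
D(1):
  [0, -∞, 6]
  [-∞, 0, 7]
  [-11, -10, 0]
D(2):
  [0, -∞, 6]
  [-∞, 0, 7]
  [-11, -10, 0]
D(3):
  [0, -4, 6]
  [-4, 0, 7]
  [-11, -10, 0]
Key observation: every diagonal entry stays at the unit through all rounds, so no improving cycle exists.
Answer: CONVERGES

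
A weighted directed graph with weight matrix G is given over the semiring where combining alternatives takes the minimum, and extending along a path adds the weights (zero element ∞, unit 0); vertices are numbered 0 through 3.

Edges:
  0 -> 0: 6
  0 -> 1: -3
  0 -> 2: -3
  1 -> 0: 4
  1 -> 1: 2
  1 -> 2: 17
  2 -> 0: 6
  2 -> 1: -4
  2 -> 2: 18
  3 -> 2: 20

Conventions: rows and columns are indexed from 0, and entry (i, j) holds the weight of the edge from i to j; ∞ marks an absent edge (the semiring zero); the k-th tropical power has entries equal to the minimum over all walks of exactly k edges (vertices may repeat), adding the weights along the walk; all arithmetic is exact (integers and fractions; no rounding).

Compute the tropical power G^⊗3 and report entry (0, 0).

G^⊗2:
  [1, -7, 3, ∞]
  [6, 1, 1, ∞]
  [0, -2, 3, ∞]
  [26, 16, 38, ∞]
G^⊗3:
  [-3, -5, -2, ∞]
  [5, -3, 3, ∞]
  [2, -3, -3, ∞]
  [20, 18, 23, ∞]
Key observation: the optimum is the walk 0->2->1->0, with weight (-3) + (-4) + 4 = -3.
Optimal value attained by: walk 0->2->1->0.
Answer: (G^⊗3)[0][0] = -3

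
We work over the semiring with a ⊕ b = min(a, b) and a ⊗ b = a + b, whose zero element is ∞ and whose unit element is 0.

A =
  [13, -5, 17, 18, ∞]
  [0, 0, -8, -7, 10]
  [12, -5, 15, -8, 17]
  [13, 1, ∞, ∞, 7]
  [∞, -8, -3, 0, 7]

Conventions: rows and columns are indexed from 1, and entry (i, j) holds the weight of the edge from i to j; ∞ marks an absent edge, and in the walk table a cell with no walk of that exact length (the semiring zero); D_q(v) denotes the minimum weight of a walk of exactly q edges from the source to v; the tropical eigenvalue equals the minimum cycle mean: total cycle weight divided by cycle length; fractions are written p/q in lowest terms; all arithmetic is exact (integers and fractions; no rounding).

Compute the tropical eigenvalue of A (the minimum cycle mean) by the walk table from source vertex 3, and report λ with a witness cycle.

q=0: [∞, ∞, 0, ∞, ∞]
q=1: [12, -5, 15, -8, 17]
q=2: [-5, -7, -13, -12, -1]
q=3: [-7, -18, -15, -21, -5]
q=4: [-18, -20, -26, -25, -14]
q=5: [-20, -31, -28, -34, -18]
Optimal cycle mean attained by: cycle 2->3->2, total (-8) + (-5), length 2.
Answer: λ = -13/2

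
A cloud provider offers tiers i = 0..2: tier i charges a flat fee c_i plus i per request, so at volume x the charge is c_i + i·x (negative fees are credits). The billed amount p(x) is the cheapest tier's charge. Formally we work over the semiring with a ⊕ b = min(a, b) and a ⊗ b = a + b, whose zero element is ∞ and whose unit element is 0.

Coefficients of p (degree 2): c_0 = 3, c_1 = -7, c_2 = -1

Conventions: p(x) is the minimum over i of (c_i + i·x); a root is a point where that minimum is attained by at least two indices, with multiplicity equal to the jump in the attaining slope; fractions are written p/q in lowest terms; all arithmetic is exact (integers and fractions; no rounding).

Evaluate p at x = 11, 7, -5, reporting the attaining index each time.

p(11) = min(3+0·11=3, -7+1·11=4, -1+2·11=21) = 3 (attained by i=0)
p(7) = min(3+0·7=3, -7+1·7=0, -1+2·7=13) = 0 (attained by i=1)
p(-5) = min(3+0·(-5)=3, -7+1·(-5)=-12, -1+2·(-5)=-11) = -12 (attained by i=1)
Answer: p(11) = 3; p(7) = 0; p(-5) = -12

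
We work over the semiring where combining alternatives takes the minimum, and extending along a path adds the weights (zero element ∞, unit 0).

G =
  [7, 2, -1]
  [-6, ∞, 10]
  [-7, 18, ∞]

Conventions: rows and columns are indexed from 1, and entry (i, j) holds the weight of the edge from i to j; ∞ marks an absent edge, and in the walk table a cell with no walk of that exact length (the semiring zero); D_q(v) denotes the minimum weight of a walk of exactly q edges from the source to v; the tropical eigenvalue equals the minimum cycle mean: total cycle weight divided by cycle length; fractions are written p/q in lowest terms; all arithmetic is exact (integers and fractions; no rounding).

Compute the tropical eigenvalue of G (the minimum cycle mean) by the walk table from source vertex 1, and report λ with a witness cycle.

q=0: [0, ∞, ∞]
q=1: [7, 2, -1]
q=2: [-8, 9, 6]
q=3: [-1, -6, -9]
Optimal cycle mean attained by: cycle 1->3->1, total (-1) + (-7), length 2.
Answer: λ = -4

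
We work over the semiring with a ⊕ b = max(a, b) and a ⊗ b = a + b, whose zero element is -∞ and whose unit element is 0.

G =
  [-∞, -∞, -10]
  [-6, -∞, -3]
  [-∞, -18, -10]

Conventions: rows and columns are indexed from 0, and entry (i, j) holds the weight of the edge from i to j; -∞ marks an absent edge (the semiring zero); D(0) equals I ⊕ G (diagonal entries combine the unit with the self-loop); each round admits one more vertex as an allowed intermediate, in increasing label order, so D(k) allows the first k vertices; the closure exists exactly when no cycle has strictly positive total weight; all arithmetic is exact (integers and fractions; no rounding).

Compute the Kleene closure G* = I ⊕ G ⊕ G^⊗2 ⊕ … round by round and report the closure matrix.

D(0):
  [0, -∞, -10]
  [-6, 0, -3]
  [-∞, -18, 0]
D(1):
  [0, -∞, -10]
  [-6, 0, -3]
  [-∞, -18, 0]
D(2):
  [0, -∞, -10]
  [-6, 0, -3]
  [-24, -18, 0]
D(3):
  [0, -28, -10]
  [-6, 0, -3]
  [-24, -18, 0]
Answer: G* = [[0, -28, -10], [-6, 0, -3], [-24, -18, 0]]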